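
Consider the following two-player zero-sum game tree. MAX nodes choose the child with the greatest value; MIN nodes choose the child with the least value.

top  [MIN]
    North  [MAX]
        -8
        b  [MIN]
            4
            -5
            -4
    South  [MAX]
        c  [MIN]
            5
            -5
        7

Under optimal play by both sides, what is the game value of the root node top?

b (MIN): min(4, -5, -4) = -5
North (MAX): max(-8, -5) = -5
c (MIN): min(5, -5) = -5
South (MAX): max(-5, 7) = 7
top (MIN): min(-5, 7) = -5

-5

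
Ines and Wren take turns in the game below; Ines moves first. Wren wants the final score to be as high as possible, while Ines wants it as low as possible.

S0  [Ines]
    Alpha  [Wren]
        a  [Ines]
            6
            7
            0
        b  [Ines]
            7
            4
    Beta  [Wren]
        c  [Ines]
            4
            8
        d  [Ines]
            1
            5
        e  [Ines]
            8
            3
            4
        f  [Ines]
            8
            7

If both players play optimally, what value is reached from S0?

a (Ines): min(6, 7, 0) = 0
b (Ines): min(7, 4) = 4
Alpha (Wren): max(0, 4) = 4
c (Ines): min(4, 8) = 4
d (Ines): min(1, 5) = 1
e (Ines): min(8, 3, 4) = 3
f (Ines): min(8, 7) = 7
Beta (Wren): max(4, 1, 3, 7) = 7
S0 (Ines): min(4, 7) = 4

4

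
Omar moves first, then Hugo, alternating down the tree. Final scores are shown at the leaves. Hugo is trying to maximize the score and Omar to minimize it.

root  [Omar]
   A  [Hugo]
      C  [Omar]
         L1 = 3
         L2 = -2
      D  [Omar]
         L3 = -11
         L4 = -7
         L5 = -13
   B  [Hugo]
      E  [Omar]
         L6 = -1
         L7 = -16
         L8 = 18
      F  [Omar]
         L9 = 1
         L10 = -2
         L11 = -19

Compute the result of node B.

-16

E (Omar): min(-1, -16, 18) = -16
F (Omar): min(1, -2, -19) = -19
B (Hugo): max(-16, -19) = -16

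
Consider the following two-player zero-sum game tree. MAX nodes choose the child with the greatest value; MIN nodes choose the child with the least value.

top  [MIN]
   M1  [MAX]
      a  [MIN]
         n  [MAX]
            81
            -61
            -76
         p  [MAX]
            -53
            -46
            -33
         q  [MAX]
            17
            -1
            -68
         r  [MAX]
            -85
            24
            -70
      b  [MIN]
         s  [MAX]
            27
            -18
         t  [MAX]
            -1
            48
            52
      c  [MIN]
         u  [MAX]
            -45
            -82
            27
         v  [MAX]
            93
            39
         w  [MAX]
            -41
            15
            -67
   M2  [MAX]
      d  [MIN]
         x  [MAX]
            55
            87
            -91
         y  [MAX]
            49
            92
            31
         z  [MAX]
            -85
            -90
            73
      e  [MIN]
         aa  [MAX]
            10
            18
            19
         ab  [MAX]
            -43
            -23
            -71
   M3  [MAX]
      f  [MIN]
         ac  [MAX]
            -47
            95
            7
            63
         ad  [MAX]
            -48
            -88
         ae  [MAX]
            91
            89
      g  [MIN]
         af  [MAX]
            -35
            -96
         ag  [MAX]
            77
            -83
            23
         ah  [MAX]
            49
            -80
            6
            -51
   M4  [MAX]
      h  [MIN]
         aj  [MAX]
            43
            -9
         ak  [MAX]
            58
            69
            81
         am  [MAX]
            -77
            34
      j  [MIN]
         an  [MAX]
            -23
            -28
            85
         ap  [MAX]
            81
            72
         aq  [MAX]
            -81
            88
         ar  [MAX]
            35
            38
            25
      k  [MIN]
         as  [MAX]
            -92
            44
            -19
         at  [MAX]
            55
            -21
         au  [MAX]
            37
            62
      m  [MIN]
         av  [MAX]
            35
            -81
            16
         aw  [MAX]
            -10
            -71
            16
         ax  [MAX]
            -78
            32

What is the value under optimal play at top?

-35

n (MAX): max(81, -61, -76) = 81
p (MAX): max(-53, -46, -33) = -33
q (MAX): max(17, -1, -68) = 17
r (MAX): max(-85, 24, -70) = 24
a (MIN): min(81, -33, 17, 24) = -33
s (MAX): max(27, -18) = 27
t (MAX): max(-1, 48, 52) = 52
b (MIN): min(27, 52) = 27
u (MAX): max(-45, -82, 27) = 27
v (MAX): max(93, 39) = 93
w (MAX): max(-41, 15, -67) = 15
c (MIN): min(27, 93, 15) = 15
M1 (MAX): max(-33, 27, 15) = 27
x (MAX): max(55, 87, -91) = 87
y (MAX): max(49, 92, 31) = 92
z (MAX): max(-85, -90, 73) = 73
d (MIN): min(87, 92, 73) = 73
aa (MAX): max(10, 18, 19) = 19
ab (MAX): max(-43, -23, -71) = -23
e (MIN): min(19, -23) = -23
M2 (MAX): max(73, -23) = 73
ac (MAX): max(-47, 95, 7, 63) = 95
ad (MAX): max(-48, -88) = -48
ae (MAX): max(91, 89) = 91
f (MIN): min(95, -48, 91) = -48
af (MAX): max(-35, -96) = -35
ag (MAX): max(77, -83, 23) = 77
ah (MAX): max(49, -80, 6, -51) = 49
g (MIN): min(-35, 77, 49) = -35
M3 (MAX): max(-48, -35) = -35
aj (MAX): max(43, -9) = 43
ak (MAX): max(58, 69, 81) = 81
am (MAX): max(-77, 34) = 34
h (MIN): min(43, 81, 34) = 34
an (MAX): max(-23, -28, 85) = 85
ap (MAX): max(81, 72) = 81
aq (MAX): max(-81, 88) = 88
ar (MAX): max(35, 38, 25) = 38
j (MIN): min(85, 81, 88, 38) = 38
as (MAX): max(-92, 44, -19) = 44
at (MAX): max(55, -21) = 55
au (MAX): max(37, 62) = 62
k (MIN): min(44, 55, 62) = 44
av (MAX): max(35, -81, 16) = 35
aw (MAX): max(-10, -71, 16) = 16
ax (MAX): max(-78, 32) = 32
m (MIN): min(35, 16, 32) = 16
M4 (MAX): max(34, 38, 44, 16) = 44
top (MIN): min(27, 73, -35, 44) = -35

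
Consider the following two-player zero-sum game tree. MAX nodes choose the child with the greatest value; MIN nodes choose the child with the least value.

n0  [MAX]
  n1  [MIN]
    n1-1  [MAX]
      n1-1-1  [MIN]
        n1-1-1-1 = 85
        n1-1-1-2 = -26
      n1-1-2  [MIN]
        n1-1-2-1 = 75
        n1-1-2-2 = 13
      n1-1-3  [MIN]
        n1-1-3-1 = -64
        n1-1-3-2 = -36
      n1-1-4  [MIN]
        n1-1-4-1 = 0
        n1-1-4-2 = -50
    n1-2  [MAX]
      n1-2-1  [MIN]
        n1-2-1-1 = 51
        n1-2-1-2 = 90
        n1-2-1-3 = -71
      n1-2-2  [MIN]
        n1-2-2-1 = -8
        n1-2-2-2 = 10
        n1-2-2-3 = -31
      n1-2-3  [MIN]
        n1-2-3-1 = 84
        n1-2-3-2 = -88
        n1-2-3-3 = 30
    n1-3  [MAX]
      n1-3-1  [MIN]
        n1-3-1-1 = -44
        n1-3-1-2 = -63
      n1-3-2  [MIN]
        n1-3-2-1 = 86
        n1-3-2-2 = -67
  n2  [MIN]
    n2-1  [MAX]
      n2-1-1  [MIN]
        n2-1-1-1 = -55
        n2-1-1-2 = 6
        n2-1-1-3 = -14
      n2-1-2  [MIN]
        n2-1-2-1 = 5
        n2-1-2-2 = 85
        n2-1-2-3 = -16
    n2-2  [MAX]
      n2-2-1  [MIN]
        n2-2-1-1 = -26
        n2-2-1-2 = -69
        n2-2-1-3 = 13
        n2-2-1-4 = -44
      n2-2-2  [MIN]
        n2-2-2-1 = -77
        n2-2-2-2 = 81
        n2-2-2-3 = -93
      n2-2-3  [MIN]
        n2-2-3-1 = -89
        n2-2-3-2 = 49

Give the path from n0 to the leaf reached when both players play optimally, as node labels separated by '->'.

n0 -> n1 -> n1-3 -> n1-3-1 -> n1-3-1-2

n1-1-1 (MIN): min(85, -26) = -26
n1-1-2 (MIN): min(75, 13) = 13
n1-1-3 (MIN): min(-64, -36) = -64
n1-1-4 (MIN): min(0, -50) = -50
n1-1 (MAX): max(-26, 13, -64, -50) = 13
n1-2-1 (MIN): min(51, 90, -71) = -71
n1-2-2 (MIN): min(-8, 10, -31) = -31
n1-2-3 (MIN): min(84, -88, 30) = -88
n1-2 (MAX): max(-71, -31, -88) = -31
n1-3-1 (MIN): min(-44, -63) = -63
n1-3-2 (MIN): min(86, -67) = -67
n1-3 (MAX): max(-63, -67) = -63
n1 (MIN): min(13, -31, -63) = -63
n2-1-1 (MIN): min(-55, 6, -14) = -55
n2-1-2 (MIN): min(5, 85, -16) = -16
n2-1 (MAX): max(-55, -16) = -16
n2-2-1 (MIN): min(-26, -69, 13, -44) = -69
n2-2-2 (MIN): min(-77, 81, -93) = -93
n2-2-3 (MIN): min(-89, 49) = -89
n2-2 (MAX): max(-69, -93, -89) = -69
n2 (MIN): min(-16, -69) = -69
n0 (MAX): max(-63, -69) = -63
At n0, MAX picks n1 (highest: -63).
At n1, MIN picks n1-3 (lowest: -63).
At n1-3, MAX picks n1-3-1 (highest: -63).
At n1-3-1, MIN picks n1-3-1-2 (lowest: -63).
Terminal value -63.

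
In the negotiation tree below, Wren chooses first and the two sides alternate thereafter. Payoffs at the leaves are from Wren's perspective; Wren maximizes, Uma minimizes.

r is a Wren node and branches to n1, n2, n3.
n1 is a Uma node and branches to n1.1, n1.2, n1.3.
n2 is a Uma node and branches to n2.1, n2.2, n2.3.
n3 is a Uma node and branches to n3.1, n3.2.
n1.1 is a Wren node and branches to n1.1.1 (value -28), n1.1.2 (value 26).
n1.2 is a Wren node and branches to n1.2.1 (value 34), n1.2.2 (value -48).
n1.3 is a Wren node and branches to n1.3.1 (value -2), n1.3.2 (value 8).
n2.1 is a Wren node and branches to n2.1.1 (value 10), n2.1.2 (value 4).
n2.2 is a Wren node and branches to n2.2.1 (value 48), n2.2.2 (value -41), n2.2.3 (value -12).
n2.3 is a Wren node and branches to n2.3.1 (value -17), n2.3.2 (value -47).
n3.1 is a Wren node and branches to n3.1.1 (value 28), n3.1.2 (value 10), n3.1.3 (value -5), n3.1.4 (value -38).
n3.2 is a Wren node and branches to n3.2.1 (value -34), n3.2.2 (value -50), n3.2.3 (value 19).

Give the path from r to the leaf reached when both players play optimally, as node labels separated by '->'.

n1.1 (Wren): max(-28, 26) = 26
n1.2 (Wren): max(34, -48) = 34
n1.3 (Wren): max(-2, 8) = 8
n1 (Uma): min(26, 34, 8) = 8
n2.1 (Wren): max(10, 4) = 10
n2.2 (Wren): max(48, -41, -12) = 48
n2.3 (Wren): max(-17, -47) = -17
n2 (Uma): min(10, 48, -17) = -17
n3.1 (Wren): max(28, 10, -5, -38) = 28
n3.2 (Wren): max(-34, -50, 19) = 19
n3 (Uma): min(28, 19) = 19
r (Wren): max(8, -17, 19) = 19
At r, Wren picks n3 (highest: 19).
At n3, Uma picks n3.2 (lowest: 19).
At n3.2, Wren picks n3.2.3 (highest: 19).
Terminal value 19.

r -> n3 -> n3.2 -> n3.2.3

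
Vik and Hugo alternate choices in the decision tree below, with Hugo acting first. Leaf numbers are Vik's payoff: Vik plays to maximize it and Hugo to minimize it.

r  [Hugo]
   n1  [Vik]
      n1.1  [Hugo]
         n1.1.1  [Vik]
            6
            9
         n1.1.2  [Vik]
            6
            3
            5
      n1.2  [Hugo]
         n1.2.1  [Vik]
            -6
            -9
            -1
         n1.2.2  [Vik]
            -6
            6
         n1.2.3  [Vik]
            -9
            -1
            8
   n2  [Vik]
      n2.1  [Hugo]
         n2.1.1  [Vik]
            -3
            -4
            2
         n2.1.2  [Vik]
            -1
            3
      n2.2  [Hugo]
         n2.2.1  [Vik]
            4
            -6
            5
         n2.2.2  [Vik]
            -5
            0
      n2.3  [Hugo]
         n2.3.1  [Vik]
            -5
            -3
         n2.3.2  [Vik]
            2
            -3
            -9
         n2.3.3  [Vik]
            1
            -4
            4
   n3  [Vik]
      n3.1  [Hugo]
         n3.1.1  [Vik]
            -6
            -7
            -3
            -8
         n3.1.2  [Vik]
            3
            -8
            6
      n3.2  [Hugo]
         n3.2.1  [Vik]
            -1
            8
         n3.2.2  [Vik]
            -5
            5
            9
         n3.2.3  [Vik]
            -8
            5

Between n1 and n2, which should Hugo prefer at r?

n2

n1.1.1 (Vik): max(6, 9) = 9
n1.1.2 (Vik): max(6, 3, 5) = 6
n1.1 (Hugo): min(9, 6) = 6
n1.2.1 (Vik): max(-6, -9, -1) = -1
n1.2.2 (Vik): max(-6, 6) = 6
n1.2.3 (Vik): max(-9, -1, 8) = 8
n1.2 (Hugo): min(-1, 6, 8) = -1
n1 (Vik): max(6, -1) = 6
n2.1.1 (Vik): max(-3, -4, 2) = 2
n2.1.2 (Vik): max(-1, 3) = 3
n2.1 (Hugo): min(2, 3) = 2
n2.2.1 (Vik): max(4, -6, 5) = 5
n2.2.2 (Vik): max(-5, 0) = 0
n2.2 (Hugo): min(5, 0) = 0
n2.3.1 (Vik): max(-5, -3) = -3
n2.3.2 (Vik): max(2, -3, -9) = 2
n2.3.3 (Vik): max(1, -4, 4) = 4
n2.3 (Hugo): min(-3, 2, 4) = -3
n2 (Vik): max(2, 0, -3) = 2
Hugo prefers the lower value; n1=6, n2=2. n2 is better since 2 < 6.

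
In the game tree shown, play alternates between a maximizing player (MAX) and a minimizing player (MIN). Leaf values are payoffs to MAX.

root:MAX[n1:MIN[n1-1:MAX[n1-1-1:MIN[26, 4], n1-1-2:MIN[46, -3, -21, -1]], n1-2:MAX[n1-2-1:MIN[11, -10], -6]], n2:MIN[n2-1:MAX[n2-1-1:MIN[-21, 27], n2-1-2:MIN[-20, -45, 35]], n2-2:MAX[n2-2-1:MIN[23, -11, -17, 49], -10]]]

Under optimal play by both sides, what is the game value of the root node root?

n1-1-1 (MIN): min(26, 4) = 4
n1-1-2 (MIN): min(46, -3, -21, -1) = -21
n1-1 (MAX): max(4, -21) = 4
n1-2-1 (MIN): min(11, -10) = -10
n1-2 (MAX): max(-10, -6) = -6
n1 (MIN): min(4, -6) = -6
n2-1-1 (MIN): min(-21, 27) = -21
n2-1-2 (MIN): min(-20, -45, 35) = -45
n2-1 (MAX): max(-21, -45) = -21
n2-2-1 (MIN): min(23, -11, -17, 49) = -17
n2-2 (MAX): max(-17, -10) = -10
n2 (MIN): min(-21, -10) = -21
root (MAX): max(-6, -21) = -6

-6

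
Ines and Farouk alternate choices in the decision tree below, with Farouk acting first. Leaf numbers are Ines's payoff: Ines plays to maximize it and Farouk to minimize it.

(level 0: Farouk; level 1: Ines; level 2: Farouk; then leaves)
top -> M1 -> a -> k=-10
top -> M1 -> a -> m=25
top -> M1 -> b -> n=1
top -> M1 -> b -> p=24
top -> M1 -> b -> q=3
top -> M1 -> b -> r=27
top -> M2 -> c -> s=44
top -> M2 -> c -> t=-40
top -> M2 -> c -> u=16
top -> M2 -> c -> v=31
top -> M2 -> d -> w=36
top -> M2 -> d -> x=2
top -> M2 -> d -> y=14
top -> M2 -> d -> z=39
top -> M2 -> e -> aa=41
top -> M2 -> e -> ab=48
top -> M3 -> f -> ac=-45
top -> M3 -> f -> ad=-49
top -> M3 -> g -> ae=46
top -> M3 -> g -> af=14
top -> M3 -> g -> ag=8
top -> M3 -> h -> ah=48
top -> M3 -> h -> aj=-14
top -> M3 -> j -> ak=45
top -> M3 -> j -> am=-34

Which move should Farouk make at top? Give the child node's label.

M1

a (Farouk): min(-10, 25) = -10
b (Farouk): min(1, 24, 3, 27) = 1
M1 (Ines): max(-10, 1) = 1
c (Farouk): min(44, -40, 16, 31) = -40
d (Farouk): min(36, 2, 14, 39) = 2
e (Farouk): min(41, 48) = 41
M2 (Ines): max(-40, 2, 41) = 41
f (Farouk): min(-45, -49) = -49
g (Farouk): min(46, 14, 8) = 8
h (Farouk): min(48, -14) = -14
j (Farouk): min(45, -34) = -34
M3 (Ines): max(-49, 8, -14, -34) = 8
top (Farouk): min(1, 41, 8) = 1
Farouk at top wants the lowest of {M1=1, M2=41, M3=8}, so chooses M1.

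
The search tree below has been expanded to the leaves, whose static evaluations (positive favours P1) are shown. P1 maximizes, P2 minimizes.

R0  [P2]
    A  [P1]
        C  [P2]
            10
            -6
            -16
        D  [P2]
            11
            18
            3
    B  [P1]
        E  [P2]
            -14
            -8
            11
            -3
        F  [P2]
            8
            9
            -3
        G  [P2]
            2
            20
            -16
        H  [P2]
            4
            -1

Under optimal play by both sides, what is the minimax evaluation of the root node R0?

-1

C (P2): min(10, -6, -16) = -16
D (P2): min(11, 18, 3) = 3
A (P1): max(-16, 3) = 3
E (P2): min(-14, -8, 11, -3) = -14
F (P2): min(8, 9, -3) = -3
G (P2): min(2, 20, -16) = -16
H (P2): min(4, -1) = -1
B (P1): max(-14, -3, -16, -1) = -1
R0 (P2): min(3, -1) = -1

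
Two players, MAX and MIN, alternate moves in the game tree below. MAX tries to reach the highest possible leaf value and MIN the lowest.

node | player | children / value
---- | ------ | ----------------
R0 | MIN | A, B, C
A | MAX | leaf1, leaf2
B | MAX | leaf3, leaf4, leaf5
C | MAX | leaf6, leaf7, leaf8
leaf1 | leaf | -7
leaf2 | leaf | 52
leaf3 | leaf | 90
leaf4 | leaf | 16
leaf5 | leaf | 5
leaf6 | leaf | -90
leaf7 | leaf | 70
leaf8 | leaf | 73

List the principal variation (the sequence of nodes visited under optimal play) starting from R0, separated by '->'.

A (MAX): max(-7, 52) = 52
B (MAX): max(90, 16, 5) = 90
C (MAX): max(-90, 70, 73) = 73
R0 (MIN): min(52, 90, 73) = 52
At R0, MIN picks A (lowest: 52).
At A, MAX picks leaf2 (highest: 52).
Terminal value 52.

R0 -> A -> leaf2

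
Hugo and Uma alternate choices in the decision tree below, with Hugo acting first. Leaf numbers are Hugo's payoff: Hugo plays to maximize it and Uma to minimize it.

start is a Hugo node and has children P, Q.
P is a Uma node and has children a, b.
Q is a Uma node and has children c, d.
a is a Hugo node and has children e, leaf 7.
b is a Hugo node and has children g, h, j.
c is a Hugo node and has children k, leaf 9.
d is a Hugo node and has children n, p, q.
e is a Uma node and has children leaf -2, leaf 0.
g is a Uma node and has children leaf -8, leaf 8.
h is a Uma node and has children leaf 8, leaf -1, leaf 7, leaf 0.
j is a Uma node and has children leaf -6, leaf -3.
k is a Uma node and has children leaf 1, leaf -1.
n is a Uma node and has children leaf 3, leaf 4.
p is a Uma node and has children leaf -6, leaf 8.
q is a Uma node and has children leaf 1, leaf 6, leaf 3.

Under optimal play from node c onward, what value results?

9

k (Uma): min(1, -1) = -1
c (Hugo): max(-1, 9) = 9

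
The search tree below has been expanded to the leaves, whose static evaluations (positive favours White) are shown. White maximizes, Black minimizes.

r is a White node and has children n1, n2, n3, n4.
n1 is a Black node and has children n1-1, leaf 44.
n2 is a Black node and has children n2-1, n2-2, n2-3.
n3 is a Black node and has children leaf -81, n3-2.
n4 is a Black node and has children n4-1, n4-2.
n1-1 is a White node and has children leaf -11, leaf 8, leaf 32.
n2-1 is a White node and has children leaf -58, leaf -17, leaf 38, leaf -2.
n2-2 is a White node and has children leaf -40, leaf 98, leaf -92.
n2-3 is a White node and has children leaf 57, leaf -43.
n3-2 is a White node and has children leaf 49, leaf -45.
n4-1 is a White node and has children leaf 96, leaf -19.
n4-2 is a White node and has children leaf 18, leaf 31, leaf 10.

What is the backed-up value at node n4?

31

n4-1 (White): max(96, -19) = 96
n4-2 (White): max(18, 31, 10) = 31
n4 (Black): min(96, 31) = 31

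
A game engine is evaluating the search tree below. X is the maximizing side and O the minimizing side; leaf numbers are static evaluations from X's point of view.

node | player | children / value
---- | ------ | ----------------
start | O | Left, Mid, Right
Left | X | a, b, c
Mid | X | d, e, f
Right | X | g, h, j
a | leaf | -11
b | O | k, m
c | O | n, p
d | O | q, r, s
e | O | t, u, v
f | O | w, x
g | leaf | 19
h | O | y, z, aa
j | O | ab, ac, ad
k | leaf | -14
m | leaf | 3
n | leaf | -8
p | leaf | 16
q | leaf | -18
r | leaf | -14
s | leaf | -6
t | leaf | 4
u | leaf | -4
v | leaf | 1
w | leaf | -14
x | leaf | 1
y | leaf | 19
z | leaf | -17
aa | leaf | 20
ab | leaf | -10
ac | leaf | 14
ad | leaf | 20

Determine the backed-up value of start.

-8

b (O): min(-14, 3) = -14
c (O): min(-8, 16) = -8
Left (X): max(-11, -14, -8) = -8
d (O): min(-18, -14, -6) = -18
e (O): min(4, -4, 1) = -4
f (O): min(-14, 1) = -14
Mid (X): max(-18, -4, -14) = -4
h (O): min(19, -17, 20) = -17
j (O): min(-10, 14, 20) = -10
Right (X): max(19, -17, -10) = 19
start (O): min(-8, -4, 19) = -8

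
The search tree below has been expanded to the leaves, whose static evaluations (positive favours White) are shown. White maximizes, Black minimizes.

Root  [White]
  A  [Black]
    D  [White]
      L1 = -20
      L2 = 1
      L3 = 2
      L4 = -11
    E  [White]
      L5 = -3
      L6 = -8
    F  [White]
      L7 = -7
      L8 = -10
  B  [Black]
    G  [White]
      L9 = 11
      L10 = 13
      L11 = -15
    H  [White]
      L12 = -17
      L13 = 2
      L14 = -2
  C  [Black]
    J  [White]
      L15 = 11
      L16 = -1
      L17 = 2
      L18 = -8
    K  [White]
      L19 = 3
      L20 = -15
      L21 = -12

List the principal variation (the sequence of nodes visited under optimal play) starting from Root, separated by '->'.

Root -> C -> K -> L19

D (White): max(-20, 1, 2, -11) = 2
E (White): max(-3, -8) = -3
F (White): max(-7, -10) = -7
A (Black): min(2, -3, -7) = -7
G (White): max(11, 13, -15) = 13
H (White): max(-17, 2, -2) = 2
B (Black): min(13, 2) = 2
J (White): max(11, -1, 2, -8) = 11
K (White): max(3, -15, -12) = 3
C (Black): min(11, 3) = 3
Root (White): max(-7, 2, 3) = 3
At Root, White picks C (highest: 3).
At C, Black picks K (lowest: 3).
At K, White picks L19 (highest: 3).
Terminal value 3.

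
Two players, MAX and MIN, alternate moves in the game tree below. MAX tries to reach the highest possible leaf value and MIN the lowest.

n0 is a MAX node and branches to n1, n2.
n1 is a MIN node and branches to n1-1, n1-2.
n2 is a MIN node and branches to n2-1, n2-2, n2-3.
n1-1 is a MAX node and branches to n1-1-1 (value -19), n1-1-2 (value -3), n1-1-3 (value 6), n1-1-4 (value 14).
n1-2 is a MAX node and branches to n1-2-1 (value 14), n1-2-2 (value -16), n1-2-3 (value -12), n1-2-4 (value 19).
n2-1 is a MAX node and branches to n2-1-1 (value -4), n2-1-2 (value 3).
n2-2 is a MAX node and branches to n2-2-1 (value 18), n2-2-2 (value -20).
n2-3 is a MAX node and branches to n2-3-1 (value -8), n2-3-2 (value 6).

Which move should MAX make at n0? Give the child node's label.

n1

n1-1 (MAX): max(-19, -3, 6, 14) = 14
n1-2 (MAX): max(14, -16, -12, 19) = 19
n1 (MIN): min(14, 19) = 14
n2-1 (MAX): max(-4, 3) = 3
n2-2 (MAX): max(18, -20) = 18
n2-3 (MAX): max(-8, 6) = 6
n2 (MIN): min(3, 18, 6) = 3
n0 (MAX): max(14, 3) = 14
MAX at n0 wants the highest of {n1=14, n2=3}, so chooses n1.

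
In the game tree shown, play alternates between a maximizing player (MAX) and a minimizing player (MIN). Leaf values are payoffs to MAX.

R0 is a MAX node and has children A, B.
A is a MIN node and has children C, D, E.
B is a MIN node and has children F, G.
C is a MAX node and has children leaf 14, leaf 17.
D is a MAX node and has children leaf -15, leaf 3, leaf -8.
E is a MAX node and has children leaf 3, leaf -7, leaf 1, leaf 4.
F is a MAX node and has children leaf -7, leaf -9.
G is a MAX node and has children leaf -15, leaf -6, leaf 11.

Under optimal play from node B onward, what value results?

F (MAX): max(-7, -9) = -7
G (MAX): max(-15, -6, 11) = 11
B (MIN): min(-7, 11) = -7

-7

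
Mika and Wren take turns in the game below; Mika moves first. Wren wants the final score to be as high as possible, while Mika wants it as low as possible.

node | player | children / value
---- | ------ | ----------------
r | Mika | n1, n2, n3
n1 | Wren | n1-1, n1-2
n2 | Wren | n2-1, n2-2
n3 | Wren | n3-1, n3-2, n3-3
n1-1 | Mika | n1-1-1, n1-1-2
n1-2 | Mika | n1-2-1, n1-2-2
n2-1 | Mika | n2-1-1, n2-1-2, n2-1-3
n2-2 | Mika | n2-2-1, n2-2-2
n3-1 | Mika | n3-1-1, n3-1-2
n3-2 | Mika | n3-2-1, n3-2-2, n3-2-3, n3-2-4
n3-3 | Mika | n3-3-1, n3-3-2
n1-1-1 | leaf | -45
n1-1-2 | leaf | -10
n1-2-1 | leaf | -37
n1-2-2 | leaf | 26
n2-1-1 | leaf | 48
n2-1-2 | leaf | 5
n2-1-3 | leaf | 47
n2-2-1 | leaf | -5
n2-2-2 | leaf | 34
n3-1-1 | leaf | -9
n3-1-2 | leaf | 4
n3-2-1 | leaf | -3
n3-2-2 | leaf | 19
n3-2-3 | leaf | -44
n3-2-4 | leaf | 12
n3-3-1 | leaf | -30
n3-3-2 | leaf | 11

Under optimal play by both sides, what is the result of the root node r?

-37

n1-1 (Mika): min(-45, -10) = -45
n1-2 (Mika): min(-37, 26) = -37
n1 (Wren): max(-45, -37) = -37
n2-1 (Mika): min(48, 5, 47) = 5
n2-2 (Mika): min(-5, 34) = -5
n2 (Wren): max(5, -5) = 5
n3-1 (Mika): min(-9, 4) = -9
n3-2 (Mika): min(-3, 19, -44, 12) = -44
n3-3 (Mika): min(-30, 11) = -30
n3 (Wren): max(-9, -44, -30) = -9
r (Mika): min(-37, 5, -9) = -37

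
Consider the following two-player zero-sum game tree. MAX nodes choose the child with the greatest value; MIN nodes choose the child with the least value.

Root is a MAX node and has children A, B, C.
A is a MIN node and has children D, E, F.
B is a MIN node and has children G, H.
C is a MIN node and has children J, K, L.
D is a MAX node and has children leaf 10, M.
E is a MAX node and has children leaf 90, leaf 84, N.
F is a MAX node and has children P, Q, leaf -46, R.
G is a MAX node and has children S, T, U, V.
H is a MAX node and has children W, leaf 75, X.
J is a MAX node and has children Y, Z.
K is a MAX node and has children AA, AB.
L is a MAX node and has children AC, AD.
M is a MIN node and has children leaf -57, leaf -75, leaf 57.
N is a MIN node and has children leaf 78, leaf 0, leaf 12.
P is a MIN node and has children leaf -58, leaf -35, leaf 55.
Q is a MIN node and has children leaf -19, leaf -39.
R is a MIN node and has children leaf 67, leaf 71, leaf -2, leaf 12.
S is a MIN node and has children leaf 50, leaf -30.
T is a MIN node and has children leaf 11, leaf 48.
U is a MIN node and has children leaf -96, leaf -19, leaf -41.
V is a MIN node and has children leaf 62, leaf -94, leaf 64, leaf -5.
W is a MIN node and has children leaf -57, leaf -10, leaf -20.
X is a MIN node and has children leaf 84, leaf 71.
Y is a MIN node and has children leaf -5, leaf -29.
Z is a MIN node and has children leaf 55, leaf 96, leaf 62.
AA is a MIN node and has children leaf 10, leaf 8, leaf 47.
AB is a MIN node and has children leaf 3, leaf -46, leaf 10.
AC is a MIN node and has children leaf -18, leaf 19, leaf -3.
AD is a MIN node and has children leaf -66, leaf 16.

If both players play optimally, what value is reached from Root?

M (MIN): min(-57, -75, 57) = -75
D (MAX): max(10, -75) = 10
N (MIN): min(78, 0, 12) = 0
E (MAX): max(90, 84, 0) = 90
P (MIN): min(-58, -35, 55) = -58
Q (MIN): min(-19, -39) = -39
R (MIN): min(67, 71, -2, 12) = -2
F (MAX): max(-58, -39, -46, -2) = -2
A (MIN): min(10, 90, -2) = -2
S (MIN): min(50, -30) = -30
T (MIN): min(11, 48) = 11
U (MIN): min(-96, -19, -41) = -96
V (MIN): min(62, -94, 64, -5) = -94
G (MAX): max(-30, 11, -96, -94) = 11
W (MIN): min(-57, -10, -20) = -57
X (MIN): min(84, 71) = 71
H (MAX): max(-57, 75, 71) = 75
B (MIN): min(11, 75) = 11
Y (MIN): min(-5, -29) = -29
Z (MIN): min(55, 96, 62) = 55
J (MAX): max(-29, 55) = 55
AA (MIN): min(10, 8, 47) = 8
AB (MIN): min(3, -46, 10) = -46
K (MAX): max(8, -46) = 8
AC (MIN): min(-18, 19, -3) = -18
AD (MIN): min(-66, 16) = -66
L (MAX): max(-18, -66) = -18
C (MIN): min(55, 8, -18) = -18
Root (MAX): max(-2, 11, -18) = 11

11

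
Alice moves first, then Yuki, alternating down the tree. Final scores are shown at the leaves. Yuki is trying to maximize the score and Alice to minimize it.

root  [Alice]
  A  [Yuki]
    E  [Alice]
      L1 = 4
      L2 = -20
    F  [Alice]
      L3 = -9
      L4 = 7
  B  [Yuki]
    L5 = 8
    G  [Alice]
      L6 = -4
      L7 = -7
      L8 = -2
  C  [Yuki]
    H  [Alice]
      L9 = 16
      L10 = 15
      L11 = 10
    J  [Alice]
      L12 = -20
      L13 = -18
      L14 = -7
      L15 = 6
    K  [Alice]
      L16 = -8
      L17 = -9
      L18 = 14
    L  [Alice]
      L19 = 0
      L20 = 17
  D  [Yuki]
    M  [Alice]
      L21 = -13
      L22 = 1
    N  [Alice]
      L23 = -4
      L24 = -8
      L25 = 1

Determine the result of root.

-9

E (Alice): min(4, -20) = -20
F (Alice): min(-9, 7) = -9
A (Yuki): max(-20, -9) = -9
G (Alice): min(-4, -7, -2) = -7
B (Yuki): max(8, -7) = 8
H (Alice): min(16, 15, 10) = 10
J (Alice): min(-20, -18, -7, 6) = -20
K (Alice): min(-8, -9, 14) = -9
L (Alice): min(0, 17) = 0
C (Yuki): max(10, -20, -9, 0) = 10
M (Alice): min(-13, 1) = -13
N (Alice): min(-4, -8, 1) = -8
D (Yuki): max(-13, -8) = -8
root (Alice): min(-9, 8, 10, -8) = -9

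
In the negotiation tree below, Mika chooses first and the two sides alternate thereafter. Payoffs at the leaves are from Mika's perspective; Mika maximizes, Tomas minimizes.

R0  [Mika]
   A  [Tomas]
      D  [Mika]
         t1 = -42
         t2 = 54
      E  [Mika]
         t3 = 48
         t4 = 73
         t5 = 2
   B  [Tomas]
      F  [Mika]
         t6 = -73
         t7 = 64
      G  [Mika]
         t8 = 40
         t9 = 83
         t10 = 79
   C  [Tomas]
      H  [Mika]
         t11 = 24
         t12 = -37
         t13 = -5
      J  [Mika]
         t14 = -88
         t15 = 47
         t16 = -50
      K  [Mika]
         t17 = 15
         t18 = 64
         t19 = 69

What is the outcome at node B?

64

F (Mika): max(-73, 64) = 64
G (Mika): max(40, 83, 79) = 83
B (Tomas): min(64, 83) = 64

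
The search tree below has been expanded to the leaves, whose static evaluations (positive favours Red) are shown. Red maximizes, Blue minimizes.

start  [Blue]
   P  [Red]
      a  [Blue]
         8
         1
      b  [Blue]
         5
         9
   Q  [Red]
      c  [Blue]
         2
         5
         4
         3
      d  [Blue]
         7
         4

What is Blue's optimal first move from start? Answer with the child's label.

Q

a (Blue): min(8, 1) = 1
b (Blue): min(5, 9) = 5
P (Red): max(1, 5) = 5
c (Blue): min(2, 5, 4, 3) = 2
d (Blue): min(7, 4) = 4
Q (Red): max(2, 4) = 4
start (Blue): min(5, 4) = 4
Blue at start wants the lowest of {P=5, Q=4}, so chooses Q.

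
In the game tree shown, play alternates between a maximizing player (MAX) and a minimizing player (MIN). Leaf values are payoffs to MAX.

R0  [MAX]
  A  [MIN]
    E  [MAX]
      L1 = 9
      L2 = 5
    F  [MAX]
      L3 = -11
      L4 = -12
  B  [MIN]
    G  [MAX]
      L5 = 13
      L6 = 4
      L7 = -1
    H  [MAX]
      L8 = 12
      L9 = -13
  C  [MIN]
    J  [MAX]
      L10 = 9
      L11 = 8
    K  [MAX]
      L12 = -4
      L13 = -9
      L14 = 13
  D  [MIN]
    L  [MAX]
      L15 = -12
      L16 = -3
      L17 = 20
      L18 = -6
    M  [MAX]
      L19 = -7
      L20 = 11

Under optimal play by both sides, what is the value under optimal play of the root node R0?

12

E (MAX): max(9, 5) = 9
F (MAX): max(-11, -12) = -11
A (MIN): min(9, -11) = -11
G (MAX): max(13, 4, -1) = 13
H (MAX): max(12, -13) = 12
B (MIN): min(13, 12) = 12
J (MAX): max(9, 8) = 9
K (MAX): max(-4, -9, 13) = 13
C (MIN): min(9, 13) = 9
L (MAX): max(-12, -3, 20, -6) = 20
M (MAX): max(-7, 11) = 11
D (MIN): min(20, 11) = 11
R0 (MAX): max(-11, 12, 9, 11) = 12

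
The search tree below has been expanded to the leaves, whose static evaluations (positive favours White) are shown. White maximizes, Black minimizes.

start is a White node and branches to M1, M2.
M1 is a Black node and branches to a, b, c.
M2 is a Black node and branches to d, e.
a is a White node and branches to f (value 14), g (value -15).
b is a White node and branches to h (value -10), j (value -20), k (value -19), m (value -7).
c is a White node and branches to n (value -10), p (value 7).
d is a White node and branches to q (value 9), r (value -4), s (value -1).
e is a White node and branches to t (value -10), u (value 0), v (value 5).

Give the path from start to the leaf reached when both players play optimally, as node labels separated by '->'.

a (White): max(14, -15) = 14
b (White): max(-10, -20, -19, -7) = -7
c (White): max(-10, 7) = 7
M1 (Black): min(14, -7, 7) = -7
d (White): max(9, -4, -1) = 9
e (White): max(-10, 0, 5) = 5
M2 (Black): min(9, 5) = 5
start (White): max(-7, 5) = 5
At start, White picks M2 (highest: 5).
At M2, Black picks e (lowest: 5).
At e, White picks v (highest: 5).
Terminal value 5.

start -> M2 -> e -> v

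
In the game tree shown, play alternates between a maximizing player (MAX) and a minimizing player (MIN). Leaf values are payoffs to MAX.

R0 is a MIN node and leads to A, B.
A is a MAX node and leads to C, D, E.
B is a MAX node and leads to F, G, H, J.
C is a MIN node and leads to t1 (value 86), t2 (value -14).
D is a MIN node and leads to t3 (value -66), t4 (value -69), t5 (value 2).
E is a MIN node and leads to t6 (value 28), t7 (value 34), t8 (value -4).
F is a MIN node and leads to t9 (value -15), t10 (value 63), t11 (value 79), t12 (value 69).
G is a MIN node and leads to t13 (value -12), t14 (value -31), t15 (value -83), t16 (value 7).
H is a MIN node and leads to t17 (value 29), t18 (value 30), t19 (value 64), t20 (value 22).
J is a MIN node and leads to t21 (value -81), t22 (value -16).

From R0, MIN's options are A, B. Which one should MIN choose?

C (MIN): min(86, -14) = -14
D (MIN): min(-66, -69, 2) = -69
E (MIN): min(28, 34, -4) = -4
A (MAX): max(-14, -69, -4) = -4
F (MIN): min(-15, 63, 79, 69) = -15
G (MIN): min(-12, -31, -83, 7) = -83
H (MIN): min(29, 30, 64, 22) = 22
J (MIN): min(-81, -16) = -81
B (MAX): max(-15, -83, 22, -81) = 22
R0 (MIN): min(-4, 22) = -4
MIN at R0 wants the lowest of {A=-4, B=22}, so chooses A.

A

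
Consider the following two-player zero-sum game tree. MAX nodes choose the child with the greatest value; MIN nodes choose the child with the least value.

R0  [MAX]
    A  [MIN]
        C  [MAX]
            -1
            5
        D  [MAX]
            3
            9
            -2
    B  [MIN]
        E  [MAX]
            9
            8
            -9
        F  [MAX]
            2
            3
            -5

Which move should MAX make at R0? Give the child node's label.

C (MAX): max(-1, 5) = 5
D (MAX): max(3, 9, -2) = 9
A (MIN): min(5, 9) = 5
E (MAX): max(9, 8, -9) = 9
F (MAX): max(2, 3, -5) = 3
B (MIN): min(9, 3) = 3
R0 (MAX): max(5, 3) = 5
MAX at R0 wants the highest of {A=5, B=3}, so chooses A.

A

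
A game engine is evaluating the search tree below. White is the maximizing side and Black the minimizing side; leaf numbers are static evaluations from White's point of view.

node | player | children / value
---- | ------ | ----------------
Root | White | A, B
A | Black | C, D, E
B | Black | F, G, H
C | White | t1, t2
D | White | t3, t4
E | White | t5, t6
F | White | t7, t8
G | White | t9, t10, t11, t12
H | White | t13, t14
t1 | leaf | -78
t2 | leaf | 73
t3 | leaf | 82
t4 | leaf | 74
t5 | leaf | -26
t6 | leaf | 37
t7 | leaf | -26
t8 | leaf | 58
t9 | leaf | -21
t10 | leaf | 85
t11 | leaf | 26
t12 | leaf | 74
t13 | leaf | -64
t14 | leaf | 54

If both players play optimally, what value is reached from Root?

C (White): max(-78, 73) = 73
D (White): max(82, 74) = 82
E (White): max(-26, 37) = 37
A (Black): min(73, 82, 37) = 37
F (White): max(-26, 58) = 58
G (White): max(-21, 85, 26, 74) = 85
H (White): max(-64, 54) = 54
B (Black): min(58, 85, 54) = 54
Root (White): max(37, 54) = 54

54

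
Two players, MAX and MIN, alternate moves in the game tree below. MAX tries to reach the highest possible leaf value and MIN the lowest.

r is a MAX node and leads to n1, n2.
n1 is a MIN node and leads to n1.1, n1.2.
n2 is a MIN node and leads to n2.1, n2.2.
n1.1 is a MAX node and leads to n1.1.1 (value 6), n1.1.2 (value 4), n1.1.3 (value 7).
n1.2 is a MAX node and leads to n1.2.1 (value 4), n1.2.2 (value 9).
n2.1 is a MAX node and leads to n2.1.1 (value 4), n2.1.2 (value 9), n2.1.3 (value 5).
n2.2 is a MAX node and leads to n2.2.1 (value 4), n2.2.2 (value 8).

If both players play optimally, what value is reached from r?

n1.1 (MAX): max(6, 4, 7) = 7
n1.2 (MAX): max(4, 9) = 9
n1 (MIN): min(7, 9) = 7
n2.1 (MAX): max(4, 9, 5) = 9
n2.2 (MAX): max(4, 8) = 8
n2 (MIN): min(9, 8) = 8
r (MAX): max(7, 8) = 8

8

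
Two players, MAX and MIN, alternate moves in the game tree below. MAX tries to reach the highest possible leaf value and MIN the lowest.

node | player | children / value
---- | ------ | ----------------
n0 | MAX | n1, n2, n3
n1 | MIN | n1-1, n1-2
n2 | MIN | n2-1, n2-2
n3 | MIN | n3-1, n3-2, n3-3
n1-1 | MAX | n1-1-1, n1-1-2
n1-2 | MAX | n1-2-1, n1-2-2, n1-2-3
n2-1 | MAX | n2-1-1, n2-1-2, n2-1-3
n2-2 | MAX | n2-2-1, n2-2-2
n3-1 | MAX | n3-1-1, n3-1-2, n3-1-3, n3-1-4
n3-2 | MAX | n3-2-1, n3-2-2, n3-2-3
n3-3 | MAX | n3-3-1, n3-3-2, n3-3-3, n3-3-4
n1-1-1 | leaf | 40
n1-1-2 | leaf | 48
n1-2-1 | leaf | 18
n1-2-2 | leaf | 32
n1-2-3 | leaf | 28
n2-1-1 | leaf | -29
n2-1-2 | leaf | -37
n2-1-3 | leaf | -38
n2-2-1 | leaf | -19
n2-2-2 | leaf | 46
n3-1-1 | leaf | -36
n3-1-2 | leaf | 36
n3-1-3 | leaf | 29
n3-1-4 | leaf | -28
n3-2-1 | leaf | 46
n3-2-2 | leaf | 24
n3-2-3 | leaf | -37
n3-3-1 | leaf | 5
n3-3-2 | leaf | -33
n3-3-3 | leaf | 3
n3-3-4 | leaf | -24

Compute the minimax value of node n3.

n3-1 (MAX): max(-36, 36, 29, -28) = 36
n3-2 (MAX): max(46, 24, -37) = 46
n3-3 (MAX): max(5, -33, 3, -24) = 5
n3 (MIN): min(36, 46, 5) = 5

5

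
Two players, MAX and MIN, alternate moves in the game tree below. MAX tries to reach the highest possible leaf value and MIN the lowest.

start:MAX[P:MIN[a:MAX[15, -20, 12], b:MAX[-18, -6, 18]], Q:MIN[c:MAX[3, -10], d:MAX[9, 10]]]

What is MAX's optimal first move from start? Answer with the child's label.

a (MAX): max(15, -20, 12) = 15
b (MAX): max(-18, -6, 18) = 18
P (MIN): min(15, 18) = 15
c (MAX): max(3, -10) = 3
d (MAX): max(9, 10) = 10
Q (MIN): min(3, 10) = 3
start (MAX): max(15, 3) = 15
MAX at start wants the highest of {P=15, Q=3}, so chooses P.

P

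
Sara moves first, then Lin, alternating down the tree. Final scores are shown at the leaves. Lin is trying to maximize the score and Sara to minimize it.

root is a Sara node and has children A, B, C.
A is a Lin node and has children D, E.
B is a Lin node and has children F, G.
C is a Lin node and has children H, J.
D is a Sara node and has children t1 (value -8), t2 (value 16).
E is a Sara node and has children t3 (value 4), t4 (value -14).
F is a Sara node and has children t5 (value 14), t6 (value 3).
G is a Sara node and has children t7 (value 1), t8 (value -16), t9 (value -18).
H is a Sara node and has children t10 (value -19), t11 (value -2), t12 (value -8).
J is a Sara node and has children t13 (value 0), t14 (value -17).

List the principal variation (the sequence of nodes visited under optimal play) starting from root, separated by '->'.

D (Sara): min(-8, 16) = -8
E (Sara): min(4, -14) = -14
A (Lin): max(-8, -14) = -8
F (Sara): min(14, 3) = 3
G (Sara): min(1, -16, -18) = -18
B (Lin): max(3, -18) = 3
H (Sara): min(-19, -2, -8) = -19
J (Sara): min(0, -17) = -17
C (Lin): max(-19, -17) = -17
root (Sara): min(-8, 3, -17) = -17
At root, Sara picks C (lowest: -17).
At C, Lin picks J (highest: -17).
At J, Sara picks t14 (lowest: -17).
Terminal value -17.

root -> C -> J -> t14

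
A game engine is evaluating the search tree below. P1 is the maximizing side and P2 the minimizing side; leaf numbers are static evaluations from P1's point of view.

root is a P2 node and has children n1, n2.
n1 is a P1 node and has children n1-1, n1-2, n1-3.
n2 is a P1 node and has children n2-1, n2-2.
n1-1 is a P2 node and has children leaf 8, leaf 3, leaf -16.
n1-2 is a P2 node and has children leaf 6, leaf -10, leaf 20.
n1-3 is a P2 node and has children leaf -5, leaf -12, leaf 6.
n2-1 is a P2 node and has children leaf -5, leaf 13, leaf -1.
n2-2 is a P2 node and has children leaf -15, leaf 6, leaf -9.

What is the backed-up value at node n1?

-10

n1-1 (P2): min(8, 3, -16) = -16
n1-2 (P2): min(6, -10, 20) = -10
n1-3 (P2): min(-5, -12, 6) = -12
n1 (P1): max(-16, -10, -12) = -10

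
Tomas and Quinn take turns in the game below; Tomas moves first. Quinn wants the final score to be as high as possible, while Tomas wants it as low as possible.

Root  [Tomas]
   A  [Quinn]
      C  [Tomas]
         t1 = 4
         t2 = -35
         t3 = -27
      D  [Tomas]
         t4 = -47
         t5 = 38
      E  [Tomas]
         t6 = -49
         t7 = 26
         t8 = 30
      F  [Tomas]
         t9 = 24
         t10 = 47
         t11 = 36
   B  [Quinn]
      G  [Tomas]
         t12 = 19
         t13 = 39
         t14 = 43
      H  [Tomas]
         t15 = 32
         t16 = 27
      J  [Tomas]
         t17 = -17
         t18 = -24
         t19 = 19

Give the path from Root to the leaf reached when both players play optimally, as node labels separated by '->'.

C (Tomas): min(4, -35, -27) = -35
D (Tomas): min(-47, 38) = -47
E (Tomas): min(-49, 26, 30) = -49
F (Tomas): min(24, 47, 36) = 24
A (Quinn): max(-35, -47, -49, 24) = 24
G (Tomas): min(19, 39, 43) = 19
H (Tomas): min(32, 27) = 27
J (Tomas): min(-17, -24, 19) = -24
B (Quinn): max(19, 27, -24) = 27
Root (Tomas): min(24, 27) = 24
At Root, Tomas picks A (lowest: 24).
At A, Quinn picks F (highest: 24).
At F, Tomas picks t9 (lowest: 24).
Terminal value 24.

Root -> A -> F -> t9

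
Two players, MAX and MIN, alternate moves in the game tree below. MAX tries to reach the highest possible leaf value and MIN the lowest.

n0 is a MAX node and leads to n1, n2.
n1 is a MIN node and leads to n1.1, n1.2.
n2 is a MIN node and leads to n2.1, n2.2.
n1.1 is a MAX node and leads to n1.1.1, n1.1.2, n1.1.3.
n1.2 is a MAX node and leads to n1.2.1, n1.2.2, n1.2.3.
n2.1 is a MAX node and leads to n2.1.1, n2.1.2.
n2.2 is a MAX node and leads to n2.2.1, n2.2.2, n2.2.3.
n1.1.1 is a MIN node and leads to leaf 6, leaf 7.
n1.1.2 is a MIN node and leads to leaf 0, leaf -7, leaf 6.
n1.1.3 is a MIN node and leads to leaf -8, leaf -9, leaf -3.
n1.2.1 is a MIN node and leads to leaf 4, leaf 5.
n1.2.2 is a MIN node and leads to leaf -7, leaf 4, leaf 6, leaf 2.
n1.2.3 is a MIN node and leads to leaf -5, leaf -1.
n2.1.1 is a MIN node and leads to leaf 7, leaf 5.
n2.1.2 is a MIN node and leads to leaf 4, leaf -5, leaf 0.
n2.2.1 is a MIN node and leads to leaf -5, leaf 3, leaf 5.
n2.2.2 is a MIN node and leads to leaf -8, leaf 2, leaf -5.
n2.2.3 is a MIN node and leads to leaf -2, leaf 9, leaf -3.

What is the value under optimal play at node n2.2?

-3

n2.2.1 (MIN): min(-5, 3, 5) = -5
n2.2.2 (MIN): min(-8, 2, -5) = -8
n2.2.3 (MIN): min(-2, 9, -3) = -3
n2.2 (MAX): max(-5, -8, -3) = -3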